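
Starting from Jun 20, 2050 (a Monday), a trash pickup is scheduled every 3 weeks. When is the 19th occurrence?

Jul 3, 2051

The 19th occurrence is 18 intervals after the first: 18 × 21 = 378 days after Jun 20, 2050.
Jun has 30 days — 10 days to the end of Jun leaves 368.
Jul has 31 days (337 left).
Aug has 31 days (306 left).
Sep has 30 days (276 left).
Oct has 31 days (245 left).
Nov has 30 days (215 left).
Dec has 31 days (184 left).
Jan has 31 days (153 left).
Feb has 28 days (125 left).
Mar has 31 days (94 left).
Apr has 30 days (64 left).
May has 31 days (33 left).
Jun has 30 days (3 left).
3 days into Jul → Jul 3, 2051.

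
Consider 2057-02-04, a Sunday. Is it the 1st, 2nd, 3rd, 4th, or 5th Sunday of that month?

Day 4 falls in week ⌈4/7⌉ of the month.
Days 1–7 hold the 1st Sunday, 8–14 the 2nd, 15–21 the 3rd, 22–28 the 4th, 29–31 the 5th.
4 is in the range for the 1st.

1st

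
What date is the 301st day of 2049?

2049-10-28

January has 31 days (301 − 31 = 270 remain).
February has 28 days (270 − 28 = 242 remain).
March has 31 days (242 − 31 = 211 remain).
April has 30 days (211 − 30 = 181 remain).
May has 31 days (181 − 31 = 150 remain).
June has 30 days (150 − 30 = 120 remain).
July has 31 days (120 − 31 = 89 remain).
August has 31 days (89 − 31 = 58 remain).
September has 30 days (58 − 30 = 28 remain).
28 into October → October 28.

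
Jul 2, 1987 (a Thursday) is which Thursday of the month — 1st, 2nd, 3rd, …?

Day 2 falls in week ⌈2/7⌉ of the month.
Days 1–7 hold the 1st Thursday, 8–14 the 2nd, 15–21 the 3rd, 22–28 the 4th, 29–31 the 5th.
2 is in the range for the 1st.

1st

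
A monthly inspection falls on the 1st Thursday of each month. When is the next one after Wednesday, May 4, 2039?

May 2039 starts on a Sunday, so its 1st Thursday is May 5, 2039 (4 days in).
May 5, 2039 is after May 4, 2039, so that is the next one.

May 5, 2039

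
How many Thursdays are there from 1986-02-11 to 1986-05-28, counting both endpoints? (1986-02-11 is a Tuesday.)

15

1986-02-11 is a Tuesday; the first Thursday on or after it is 1986-02-13 (2 days later).
From 1986-02-13 to 1986-05-28: 15 + 31 + 30 + 28 = 104 days (rest of February, March, April, May).
104 ÷ 7 = 14 full weeks with remainder 6, so 14 more Thursdays after the first → 15.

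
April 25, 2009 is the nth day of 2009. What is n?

Days in months before April: 31 + 28 + 31 = 90.
Plus 25 days into April → day 115.

115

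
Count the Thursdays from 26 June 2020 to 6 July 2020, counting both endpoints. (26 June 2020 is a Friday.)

26 June 2020 is a Friday; the first Thursday on or after it is 2 July 2020 (6 days later).
From 2 July 2020 to 6 July 2020 is 6 − 2 = 4 days.
4 ÷ 7 = 0 full weeks with remainder 4, so 0 more Thursdays after the first → 1.

1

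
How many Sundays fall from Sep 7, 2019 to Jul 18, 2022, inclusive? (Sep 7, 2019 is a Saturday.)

150

Sep 7, 2019 is a Saturday; the first Sunday on or after it is Sep 8, 2019 (1 day later).
From Sep 8, 2019 to Jul 18, 2022: 114 + 366 + 365 + 199 = 1044 days (rest of 2019, 2020, 2021, to Jul 18, 2022 in 2022).
1044 ÷ 7 = 149 full weeks with remainder 1, so 149 more Sundays after the first → 150.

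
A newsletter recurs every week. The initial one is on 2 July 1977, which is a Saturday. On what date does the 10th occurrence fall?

3 September 1977

The 10th occurrence is 9 intervals after the first: 9 × 7 = 63 days after 2 July 1977.
July has 31 days — 29 days to the end of July leaves 34.
August has 31 days (3 left).
3 days into September → 3 September 1977.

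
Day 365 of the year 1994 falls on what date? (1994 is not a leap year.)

January has 31 days (365 − 31 = 334 remain).
February has 28 days (334 − 28 = 306 remain).
March has 31 days (306 − 31 = 275 remain).
April has 30 days (275 − 30 = 245 remain).
May has 31 days (245 − 31 = 214 remain).
June has 30 days (214 − 30 = 184 remain).
July has 31 days (184 − 31 = 153 remain).
August has 31 days (153 − 31 = 122 remain).
September has 30 days (122 − 30 = 92 remain).
October has 31 days (92 − 31 = 61 remain).
November has 30 days (61 − 30 = 31 remain).
31 into December → December 31.

1994-12-31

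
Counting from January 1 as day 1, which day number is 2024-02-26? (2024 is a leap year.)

57

Days in months before February: 31 = 31.
Plus 26 days into February → day 57.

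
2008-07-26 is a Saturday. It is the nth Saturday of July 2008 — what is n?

Day 26 falls in week ⌈26/7⌉ of the month.
Days 1–7 hold the 1st Saturday, 8–14 the 2nd, 15–21 the 3rd, 22–28 the 4th, 29–31 the 5th.
26 is in the range for the 4th.

4th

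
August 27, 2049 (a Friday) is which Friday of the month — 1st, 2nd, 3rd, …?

4th

Day 27 falls in week ⌈27/7⌉ of the month.
Days 1–7 hold the 1st Friday, 8–14 the 2nd, 15–21 the 3rd, 22–28 the 4th, 29–31 the 5th.
27 is in the range for the 4th.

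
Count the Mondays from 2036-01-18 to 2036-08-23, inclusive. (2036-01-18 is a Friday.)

31

2036-01-18 is a Friday; the first Monday on or after it is 2036-01-21 (3 days later).
From 2036-01-21 to 2036-08-23: 10 + 29 + 31 + 30 + 31 + 30 + 31 + 23 = 215 days (rest of January, February, March, April, May, June, July, August).
215 ÷ 7 = 30 full weeks with remainder 5, so 30 more Mondays after the first → 31.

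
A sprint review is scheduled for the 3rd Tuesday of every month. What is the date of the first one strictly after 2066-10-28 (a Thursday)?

2066-11-16

October 2066 starts on a Friday; its first Tuesday is the 5th, so the 3rd Tuesday is the 19th — 2066-10-19.
That is not after 2066-10-28, so look at November 2066.
November 2066 starts on a Monday; its first Tuesday is the 2nd, so the 3rd Tuesday is the 16th — 2066-11-16.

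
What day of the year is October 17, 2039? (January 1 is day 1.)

290

Days in months before October: 31 + 28 + 31 + 30 + 31 + 30 + 31 + 31 + 30 = 273.
Plus 17 days into October → day 290.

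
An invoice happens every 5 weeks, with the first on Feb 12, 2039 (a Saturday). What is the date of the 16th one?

Jul 21, 2040

The 16th occurrence is 15 intervals after the first: 15 × 35 = 525 days after Feb 12, 2039.
Feb has 28 days — 16 days to the end of Feb leaves 509.
From end of Feb to end of 2039 is 306 days (203 left).
Jan has 31 days (172 left).
Feb has 29 days (143 left).
Mar has 31 days (112 left).
Apr has 30 days (82 left).
May has 31 days (51 left).
Jun has 30 days (21 left).
21 days into Jul → Jul 21, 2040.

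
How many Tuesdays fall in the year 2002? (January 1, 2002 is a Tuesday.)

53

January 1, 2002 is a Tuesday; the first Tuesday on or after it is January 1, 2002.
From January 1, 2002 to December 31, 2002: 30 + 28 + 31 + 30 + 31 + 30 + 31 + 31 + 30 + 31 + 30 + 31 = 364 days (rest of January, February, March, April, May, June, July, August, September, October, November, December).
364 ÷ 7 = 52 full weeks with remainder 0, so 52 more Tuesdays after the first → 53.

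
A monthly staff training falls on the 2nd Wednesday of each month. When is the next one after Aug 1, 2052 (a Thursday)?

Aug 2052 starts on a Thursday; its first Wednesday is the 7th, so the 2nd Wednesday is the 14th — Aug 14, 2052.
Aug 14, 2052 is after Aug 1, 2052, so that is the next one.

Aug 14, 2052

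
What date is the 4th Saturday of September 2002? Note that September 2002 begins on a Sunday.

September 2002 begins on a Sunday, so the first Saturday is September 7 (6 days later).
The 4th Saturday is 3 weeks later: 7 + 21 = 28.

2002-09-28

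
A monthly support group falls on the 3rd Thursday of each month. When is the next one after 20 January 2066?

21 January 2066

January 2066 starts on a Friday; its first Thursday is the 7th, so the 3rd Thursday is the 21st — 21 January 2066.
21 January 2066 is after 20 January 2066, so that is the next one.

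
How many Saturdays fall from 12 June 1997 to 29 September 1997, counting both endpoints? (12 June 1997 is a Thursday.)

16

12 June 1997 is a Thursday; the first Saturday on or after it is 14 June 1997 (2 days later).
From 14 June 1997 to 29 September 1997: 16 + 31 + 31 + 29 = 107 days (rest of June, July, August, September).
107 ÷ 7 = 15 full weeks with remainder 2, so 15 more Saturdays after the first → 16.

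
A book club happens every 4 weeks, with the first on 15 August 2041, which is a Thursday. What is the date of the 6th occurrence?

2 January 2042

The 6th occurrence is 5 intervals after the first: 5 × 28 = 140 days after 15 August 2041.
August has 31 days — 16 days to the end of August leaves 124.
September has 30 days (94 left).
October has 31 days (63 left).
November has 30 days (33 left).
December has 31 days (2 left).
2 days into January → 2 January 2042.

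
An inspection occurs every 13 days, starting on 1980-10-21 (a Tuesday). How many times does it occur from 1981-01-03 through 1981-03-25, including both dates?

6

Occurrences land 13·i days after 1980-10-21 for i = 0, 1, 2, …
1981-01-03 is 74 days after the start; 74 ÷ 13 = 5 remainder 9; since the remainder is 9, round up to i = 6. First occurrence in the window: #7 on 1981-01-07 (6×13 = 78 days in).
1981-03-25 is 155 days after the start; 155 ÷ 13 = 11 remainder 12. Last occurrence in the window: #12 on 1981-03-13.
Occurrences #7 through #12: 6 in total.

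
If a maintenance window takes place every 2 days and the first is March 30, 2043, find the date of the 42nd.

June 20, 2043

The 42nd occurrence is 41 intervals after the first: 41 × 2 = 82 days after March 30, 2043.
March has 31 days — 1 day to the end of March leaves 81.
April has 30 days (51 left).
May has 31 days (20 left).
20 days into June → June 20, 2043.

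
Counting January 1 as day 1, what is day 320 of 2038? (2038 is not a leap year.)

Jan has 31 days (320 − 31 = 289 remain).
Feb has 28 days (289 − 28 = 261 remain).
Mar has 31 days (261 − 31 = 230 remain).
Apr has 30 days (230 − 30 = 200 remain).
May has 31 days (200 − 31 = 169 remain).
Jun has 30 days (169 − 30 = 139 remain).
Jul has 31 days (139 − 31 = 108 remain).
Aug has 31 days (108 − 31 = 77 remain).
Sep has 30 days (77 − 30 = 47 remain).
Oct has 31 days (47 − 31 = 16 remain).
16 into Nov → Nov 16.

Nov 16, 2038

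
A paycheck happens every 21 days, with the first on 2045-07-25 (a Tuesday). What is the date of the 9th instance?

2046-01-09

The 9th occurrence is 8 intervals after the first: 8 × 21 = 168 days after 2045-07-25.
July has 31 days — 6 days to the end of July leaves 162.
August has 31 days (131 left).
September has 30 days (101 left).
October has 31 days (70 left).
November has 30 days (40 left).
December has 31 days (9 left).
9 days into January → 2046-01-09.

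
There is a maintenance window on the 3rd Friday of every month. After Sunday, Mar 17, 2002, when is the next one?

Apr 19, 2002

Mar 2002 starts on a Friday; its first Friday is the 1st, so the 3rd Friday is the 15th — Mar 15, 2002.
That is not after Mar 17, 2002, so look at Apr 2002.
Apr 2002 starts on a Monday; its first Friday is the 5th, so the 3rd Friday is the 19th — Apr 19, 2002.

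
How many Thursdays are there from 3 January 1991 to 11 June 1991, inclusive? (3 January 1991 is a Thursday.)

23

3 January 1991 is a Thursday; the first Thursday on or after it is 3 January 1991.
From 3 January 1991 to 11 June 1991: 28 + 28 + 31 + 30 + 31 + 11 = 159 days (rest of January, February, March, April, May, June).
159 ÷ 7 = 22 full weeks with remainder 5, so 22 more Thursdays after the first → 23.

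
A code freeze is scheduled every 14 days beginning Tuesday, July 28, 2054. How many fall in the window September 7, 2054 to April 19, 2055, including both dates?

Occurrences land 14·i days after July 28, 2054 for i = 0, 1, 2, …
September 7, 2054 is 41 days after the start; 41 ÷ 14 = 2 remainder 13; since the remainder is 13, round up to i = 3. First occurrence in the window: #4 on September 8, 2054 (3×14 = 42 days in).
April 19, 2055 is 265 days after the start; 265 ÷ 14 = 18 remainder 13. Last occurrence in the window: #19 on April 6, 2055.
Occurrences #4 through #19: 16 in total.

16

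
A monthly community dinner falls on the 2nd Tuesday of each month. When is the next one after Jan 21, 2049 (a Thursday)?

Feb 9, 2049

Jan 2049 starts on a Friday; its first Tuesday is the 5th, so the 2nd Tuesday is the 12th — Jan 12, 2049.
That is not after Jan 21, 2049, so look at Feb 2049.
Feb 2049 starts on a Monday; its first Tuesday is the 2nd, so the 2nd Tuesday is the 9th — Feb 9, 2049.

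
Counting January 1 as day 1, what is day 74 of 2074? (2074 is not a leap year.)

March 15, 2074

January has 31 days (74 − 31 = 43 remain).
February has 28 days (43 − 28 = 15 remain).
15 into March → March 15.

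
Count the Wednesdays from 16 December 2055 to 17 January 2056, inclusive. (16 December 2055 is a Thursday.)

16 December 2055 is a Thursday; the first Wednesday on or after it is 22 December 2055 (6 days later).
From 22 December 2055 to 17 January 2056: 9 + 17 = 26 days (rest of December, January).
26 ÷ 7 = 3 full weeks with remainder 5, so 3 more Wednesdays after the first → 4.

4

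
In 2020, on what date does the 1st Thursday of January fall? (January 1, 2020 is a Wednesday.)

January 2, 2020

January 2020 begins on a Wednesday, so the first Thursday is January 2 (1 day later).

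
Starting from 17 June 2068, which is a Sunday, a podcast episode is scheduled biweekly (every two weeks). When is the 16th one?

The 16th occurrence is 15 intervals after the first: 15 × 14 = 210 days after 17 June 2068.
June has 30 days — 13 days to the end of June leaves 197.
July has 31 days (166 left).
August has 31 days (135 left).
September has 30 days (105 left).
October has 31 days (74 left).
November has 30 days (44 left).
December has 31 days (13 left).
13 days into January → 13 January 2069.

13 January 2069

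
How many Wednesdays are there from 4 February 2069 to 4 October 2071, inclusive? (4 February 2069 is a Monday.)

139

4 February 2069 is a Monday; the first Wednesday on or after it is 6 February 2069 (2 days later).
From 6 February 2069 to 4 October 2071: 328 + 365 + 277 = 970 days (rest of 2069, 2070, to 4 October 2071 in 2071).
970 ÷ 7 = 138 full weeks with remainder 4, so 138 more Wednesdays after the first → 139.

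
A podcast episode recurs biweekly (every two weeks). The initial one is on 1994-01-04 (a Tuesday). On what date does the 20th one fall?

The 20th occurrence is 19 intervals after the first: 19 × 14 = 266 days after 1994-01-04.
January has 31 days — 27 days to the end of January leaves 239.
February has 28 days (211 left).
March has 31 days (180 left).
April has 30 days (150 left).
May has 31 days (119 left).
June has 30 days (89 left).
July has 31 days (58 left).
August has 31 days (27 left).
27 days into September → 1994-09-27.

1994-09-27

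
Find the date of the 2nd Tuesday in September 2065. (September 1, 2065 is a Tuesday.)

September 2065 begins on a Tuesday, so the first Tuesday is September 1.
The 2nd Tuesday is 1 weeks later: 1 + 7 = 8.

2065-09-08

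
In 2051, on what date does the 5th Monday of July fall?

The first Monday of July 2051 is July 3.
The 5th Monday is 4 weeks later: 3 + 28 = 31.

July 31, 2051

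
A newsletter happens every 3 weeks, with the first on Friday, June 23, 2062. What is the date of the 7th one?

The 7th occurrence is 6 intervals after the first: 6 × 21 = 126 days after June 23, 2062.
June has 30 days — 7 days to the end of June leaves 119.
July has 31 days (88 left).
August has 31 days (57 left).
September has 30 days (27 left).
27 days into October → October 27, 2062.

October 27, 2062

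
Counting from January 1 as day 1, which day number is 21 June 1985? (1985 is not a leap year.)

Days in months before June: 31 + 28 + 31 + 30 + 31 = 151.
Plus 21 days into June → day 172.

172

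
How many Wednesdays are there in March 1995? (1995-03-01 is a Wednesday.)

5

1995-03-01 is a Wednesday; the first Wednesday on or after it is 1995-03-01.
From 1995-03-01 to 1995-03-31 is 31 − 1 = 30 days.
30 ÷ 7 = 4 full weeks with remainder 2, so 4 more Wednesdays after the first → 5.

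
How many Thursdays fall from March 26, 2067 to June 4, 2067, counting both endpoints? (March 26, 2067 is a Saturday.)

10

March 26, 2067 is a Saturday; the first Thursday on or after it is March 31, 2067 (5 days later).
From March 31, 2067 to June 4, 2067: 0 + 30 + 31 + 4 = 65 days (rest of March, April, May, June).
65 ÷ 7 = 9 full weeks with remainder 2, so 9 more Thursdays after the first → 10.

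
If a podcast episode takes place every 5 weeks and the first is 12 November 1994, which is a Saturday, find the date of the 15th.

The 15th occurrence is 14 intervals after the first: 14 × 35 = 490 days after 12 November 1994.
November has 30 days — 18 days to the end of November leaves 472.
From end of November to end of 1994 is 31 days (441 left).
1995 has 365 days (76 left).
January has 31 days (45 left).
February has 29 days (16 left).
16 days into March → 16 March 1996.

16 March 1996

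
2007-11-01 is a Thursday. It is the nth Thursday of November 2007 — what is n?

Day 1 falls in week ⌈1/7⌉ of the month.
Days 1–7 hold the 1st Thursday, 8–14 the 2nd, 15–21 the 3rd, 22–28 the 4th, 29–31 the 5th.
1 is in the range for the 1st.

1st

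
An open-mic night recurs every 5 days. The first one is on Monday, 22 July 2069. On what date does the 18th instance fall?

15 October 2069

The 18th occurrence is 17 intervals after the first: 17 × 5 = 85 days after 22 July 2069.
July has 31 days — 9 days to the end of July leaves 76.
August has 31 days (45 left).
September has 30 days (15 left).
15 days into October → 15 October 2069.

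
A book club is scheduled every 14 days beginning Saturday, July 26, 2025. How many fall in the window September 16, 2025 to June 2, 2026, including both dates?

19

Occurrences land 14·i days after July 26, 2025 for i = 0, 1, 2, …
September 16, 2025 is 52 days after the start; 52 ÷ 14 = 3 remainder 10; since the remainder is 10, round up to i = 4. First occurrence in the window: #5 on September 20, 2025 (4×14 = 56 days in).
June 2, 2026 is 311 days after the start; 311 ÷ 14 = 22 remainder 3. Last occurrence in the window: #23 on May 30, 2026.
Occurrences #5 through #23: 19 in total.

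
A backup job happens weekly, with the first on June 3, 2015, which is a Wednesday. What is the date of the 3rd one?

June 17, 2015

The 3rd occurrence is 2 intervals after the first: 2 × 7 = 14 days after June 3, 2015.
14 days later is June 17, 2015.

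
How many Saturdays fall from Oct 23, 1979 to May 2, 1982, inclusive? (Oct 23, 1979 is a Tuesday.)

Oct 23, 1979 is a Tuesday; the first Saturday on or after it is Oct 27, 1979 (4 days later).
From Oct 27, 1979 to May 2, 1982: 65 + 366 + 365 + 122 = 918 days (rest of 1979, 1980, 1981, to May 2, 1982 in 1982).
918 ÷ 7 = 131 full weeks with remainder 1, so 131 more Saturdays after the first → 132.

132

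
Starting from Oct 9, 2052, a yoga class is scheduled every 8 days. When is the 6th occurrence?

Nov 18, 2052

The 6th occurrence is 5 intervals after the first: 5 × 8 = 40 days after Oct 9, 2052.
Oct has 31 days — 22 days to the end of Oct leaves 18.
18 days into Nov → Nov 18, 2052.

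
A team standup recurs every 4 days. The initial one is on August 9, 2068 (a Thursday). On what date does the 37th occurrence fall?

December 31, 2068

The 37th occurrence is 36 intervals after the first: 36 × 4 = 144 days after August 9, 2068.
August has 31 days — 22 days to the end of August leaves 122.
September has 30 days (92 left).
October has 31 days (61 left).
November has 30 days (31 left).
31 days into December → December 31, 2068.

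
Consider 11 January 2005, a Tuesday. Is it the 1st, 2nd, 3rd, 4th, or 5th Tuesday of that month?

Day 11 falls in week ⌈11/7⌉ of the month.
Days 1–7 hold the 1st Tuesday, 8–14 the 2nd, 15–21 the 3rd, 22–28 the 4th, 29–31 the 5th.
11 is in the range for the 2nd.

2nd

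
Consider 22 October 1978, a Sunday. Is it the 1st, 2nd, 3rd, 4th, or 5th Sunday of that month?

Day 22 falls in week ⌈22/7⌉ of the month.
Days 1–7 hold the 1st Sunday, 8–14 the 2nd, 15–21 the 3rd, 22–28 the 4th, 29–31 the 5th.
22 is in the range for the 4th.

4th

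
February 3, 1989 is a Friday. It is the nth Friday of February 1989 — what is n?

Day 3 falls in week ⌈3/7⌉ of the month.
Days 1–7 hold the 1st Friday, 8–14 the 2nd, 15–21 the 3rd, 22–28 the 4th, 29–31 the 5th.
3 is in the range for the 1st.

1st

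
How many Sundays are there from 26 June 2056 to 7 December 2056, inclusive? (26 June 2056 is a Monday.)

23

26 June 2056 is a Monday; the first Sunday on or after it is 2 July 2056 (6 days later).
From 2 July 2056 to 7 December 2056: 29 + 31 + 30 + 31 + 30 + 7 = 158 days (rest of July, August, September, October, November, December).
158 ÷ 7 = 22 full weeks with remainder 4, so 22 more Sundays after the first → 23.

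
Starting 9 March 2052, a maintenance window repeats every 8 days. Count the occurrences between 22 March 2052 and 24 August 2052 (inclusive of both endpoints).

20

Occurrences land 8·i days after 9 March 2052 for i = 0, 1, 2, …
22 March 2052 is 13 days after the start; 13 ÷ 8 = 1 remainder 5; since the remainder is 5, round up to i = 2. First occurrence in the window: #3 on 25 March 2052 (2×8 = 16 days in).
24 August 2052 is 168 days after the start; 168 ÷ 8 = 21 remainder 0. Last occurrence in the window: #22 on 24 August 2052.
Occurrences #3 through #22: 20 in total.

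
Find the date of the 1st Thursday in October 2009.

October 2009 begins on a Thursday, so the first Thursday is October 1.

1 October 2009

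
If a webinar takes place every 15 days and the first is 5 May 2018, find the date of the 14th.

The 14th occurrence is 13 intervals after the first: 13 × 15 = 195 days after 5 May 2018.
May has 31 days — 26 days to the end of May leaves 169.
June has 30 days (139 left).
July has 31 days (108 left).
August has 31 days (77 left).
September has 30 days (47 left).
October has 31 days (16 left).
16 days into November → 16 November 2018.

16 November 2018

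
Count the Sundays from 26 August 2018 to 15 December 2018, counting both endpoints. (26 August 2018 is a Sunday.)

26 August 2018 is a Sunday; the first Sunday on or after it is 26 August 2018.
From 26 August 2018 to 15 December 2018: 5 + 30 + 31 + 30 + 15 = 111 days (rest of August, September, October, November, December).
111 ÷ 7 = 15 full weeks with remainder 6, so 15 more Sundays after the first → 16.

16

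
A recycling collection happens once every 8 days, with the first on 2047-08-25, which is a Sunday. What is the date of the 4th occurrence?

The 4th occurrence is 3 intervals after the first: 3 × 8 = 24 days after 2047-08-25.
August has 31 days — 6 days to the end of August leaves 18.
18 days into September → 2047-09-18.

2047-09-18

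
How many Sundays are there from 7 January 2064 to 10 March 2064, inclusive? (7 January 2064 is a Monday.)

7 January 2064 is a Monday; the first Sunday on or after it is 13 January 2064 (6 days later).
From 13 January 2064 to 10 March 2064: 18 + 29 + 10 = 57 days (rest of January, February, March).
57 ÷ 7 = 8 full weeks with remainder 1, so 8 more Sundays after the first → 9.

9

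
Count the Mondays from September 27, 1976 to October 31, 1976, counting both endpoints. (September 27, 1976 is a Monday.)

September 27, 1976 is a Monday; the first Monday on or after it is September 27, 1976.
From September 27, 1976 to October 31, 1976: 3 + 31 = 34 days (rest of September, October).
34 ÷ 7 = 4 full weeks with remainder 6, so 4 more Mondays after the first → 5.

5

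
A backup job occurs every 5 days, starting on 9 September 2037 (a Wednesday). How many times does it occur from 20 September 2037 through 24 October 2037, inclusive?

7

Occurrences land 5·i days after 9 September 2037 for i = 0, 1, 2, …
20 September 2037 is 11 days after the start; 11 ÷ 5 = 2 remainder 1; since the remainder is 1, round up to i = 3. First occurrence in the window: #4 on 24 September 2037 (3×5 = 15 days in).
24 October 2037 is 45 days after the start; 45 ÷ 5 = 9 remainder 0. Last occurrence in the window: #10 on 24 October 2037.
Occurrences #4 through #10: 7 in total.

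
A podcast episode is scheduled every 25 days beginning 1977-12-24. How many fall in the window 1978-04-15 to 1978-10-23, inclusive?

Occurrences land 25·i days after 1977-12-24 for i = 0, 1, 2, …
1978-04-15 is 112 days after the start; 112 ÷ 25 = 4 remainder 12; since the remainder is 12, round up to i = 5. First occurrence in the window: #6 on 1978-04-28 (5×25 = 125 days in).
1978-10-23 is 303 days after the start; 303 ÷ 25 = 12 remainder 3. Last occurrence in the window: #13 on 1978-10-20.
Occurrences #6 through #13: 8 in total.

8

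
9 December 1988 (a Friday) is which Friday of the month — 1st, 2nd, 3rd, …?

Day 9 falls in week ⌈9/7⌉ of the month.
Days 1–7 hold the 1st Friday, 8–14 the 2nd, 15–21 the 3rd, 22–28 the 4th, 29–31 the 5th.
9 is in the range for the 2nd.

2nd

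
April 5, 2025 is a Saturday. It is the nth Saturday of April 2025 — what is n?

Day 5 falls in week ⌈5/7⌉ of the month.
Days 1–7 hold the 1st Saturday, 8–14 the 2nd, 15–21 the 3rd, 22–28 the 4th, 29–31 the 5th.
5 is in the range for the 1st.

1st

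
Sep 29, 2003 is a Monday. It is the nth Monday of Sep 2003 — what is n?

5th

Day 29 falls in week ⌈29/7⌉ of the month.
Days 1–7 hold the 1st Monday, 8–14 the 2nd, 15–21 the 3rd, 22–28 the 4th, 29–31 the 5th.
29 is in the range for the 5th.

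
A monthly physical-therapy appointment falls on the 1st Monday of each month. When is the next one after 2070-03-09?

2070-04-07

March 2070 starts on a Saturday, so its 1st Monday is 2070-03-03 (2 days in).
That is not after 2070-03-09, so look at April 2070.
April 2070 starts on a Tuesday, so its 1st Monday is 2070-04-07 (6 days in).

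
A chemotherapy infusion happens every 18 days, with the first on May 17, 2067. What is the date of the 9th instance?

October 8, 2067

The 9th occurrence is 8 intervals after the first: 8 × 18 = 144 days after May 17, 2067.
May has 31 days — 14 days to the end of May leaves 130.
June has 30 days (100 left).
July has 31 days (69 left).
August has 31 days (38 left).
September has 30 days (8 left).
8 days into October → October 8, 2067.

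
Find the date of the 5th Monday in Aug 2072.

Aug 29, 2072

Aug 2072 begins on a Monday, so the first Monday is Aug 1.
The 5th Monday is 4 weeks later: 1 + 28 = 29.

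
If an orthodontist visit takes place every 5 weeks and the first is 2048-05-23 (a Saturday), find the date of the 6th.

The 6th occurrence is 5 intervals after the first: 5 × 35 = 175 days after 2048-05-23.
May has 31 days — 8 days to the end of May leaves 167.
June has 30 days (137 left).
July has 31 days (106 left).
August has 31 days (75 left).
September has 30 days (45 left).
October has 31 days (14 left).
14 days into November → 2048-11-14.

2048-11-14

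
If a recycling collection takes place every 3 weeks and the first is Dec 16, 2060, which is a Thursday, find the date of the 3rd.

The 3rd occurrence is 2 intervals after the first: 2 × 21 = 42 days after Dec 16, 2060.
Dec has 31 days — 15 days to the end of Dec leaves 27.
27 days into Jan → Jan 27, 2061.

Jan 27, 2061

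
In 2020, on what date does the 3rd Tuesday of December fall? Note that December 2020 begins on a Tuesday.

December 15, 2020

December 2020 begins on a Tuesday, so the first Tuesday is December 1.
The 3rd Tuesday is 2 weeks later: 1 + 14 = 15.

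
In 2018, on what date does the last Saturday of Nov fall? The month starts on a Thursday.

Nov 2018 begins on a Thursday, so the first Saturday is Nov 3 (2 days later).
Nov 2018 has 30 days. Adding weeks: 3, 10, 17, 24 — the last one ≤ 30 is the 24th.

Nov 24, 2018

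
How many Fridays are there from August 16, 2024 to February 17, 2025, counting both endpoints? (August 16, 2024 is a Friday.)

August 16, 2024 is a Friday; the first Friday on or after it is August 16, 2024.
From August 16, 2024 to February 17, 2025: 15 + 30 + 31 + 30 + 31 + 31 + 17 = 185 days (rest of August, September, October, November, December, January, February).
185 ÷ 7 = 26 full weeks with remainder 3, so 26 more Fridays after the first → 27.

27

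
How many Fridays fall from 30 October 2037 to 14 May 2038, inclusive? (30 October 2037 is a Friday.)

30 October 2037 is a Friday; the first Friday on or after it is 30 October 2037.
From 30 October 2037 to 14 May 2038: 1 + 30 + 31 + 31 + 28 + 31 + 30 + 14 = 196 days (rest of October, November, December, January, February, March, April, May).
196 ÷ 7 = 28 full weeks with remainder 0, so 28 more Fridays after the first → 29.

29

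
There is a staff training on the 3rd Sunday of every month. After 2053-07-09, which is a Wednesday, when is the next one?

July 2053 starts on a Tuesday; its first Sunday is the 6th, so the 3rd Sunday is the 20th — 2053-07-20.
2053-07-20 is after 2053-07-09, so that is the next one.

2053-07-20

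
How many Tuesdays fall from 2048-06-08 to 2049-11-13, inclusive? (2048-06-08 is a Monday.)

2048-06-08 is a Monday; the first Tuesday on or after it is 2048-06-09 (1 day later).
From 2048-06-09 to 2049-11-13: 205 + 317 = 522 days (rest of 2048, to 2049-11-13 in 2049).
522 ÷ 7 = 74 full weeks with remainder 4, so 74 more Tuesdays after the first → 75.

75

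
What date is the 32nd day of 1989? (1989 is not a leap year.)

1 February 1989

January has 31 days (32 − 31 = 1 remain).
1 into February → February 1.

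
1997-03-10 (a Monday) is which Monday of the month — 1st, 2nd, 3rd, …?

2nd

Day 10 falls in week ⌈10/7⌉ of the month.
Days 1–7 hold the 1st Monday, 8–14 the 2nd, 15–21 the 3rd, 22–28 the 4th, 29–31 the 5th.
10 is in the range for the 2nd.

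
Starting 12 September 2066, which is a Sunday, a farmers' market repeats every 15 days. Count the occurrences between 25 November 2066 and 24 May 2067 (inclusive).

12

Occurrences land 15·i days after 12 September 2066 for i = 0, 1, 2, …
25 November 2066 is 74 days after the start; 74 ÷ 15 = 4 remainder 14; since the remainder is 14, round up to i = 5. First occurrence in the window: #6 on 26 November 2066 (5×15 = 75 days in).
24 May 2067 is 254 days after the start; 254 ÷ 15 = 16 remainder 14. Last occurrence in the window: #17 on 10 May 2067.
Occurrences #6 through #17: 12 in total.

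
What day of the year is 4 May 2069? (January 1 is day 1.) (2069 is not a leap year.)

Days in months before May: 31 + 28 + 31 + 30 = 120.
Plus 4 days into May → day 124.

124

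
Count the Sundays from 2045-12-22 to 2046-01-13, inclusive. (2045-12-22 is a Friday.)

2045-12-22 is a Friday; the first Sunday on or after it is 2045-12-24 (2 days later).
From 2045-12-24 to 2046-01-13: 7 + 13 = 20 days (rest of December, January).
20 ÷ 7 = 2 full weeks with remainder 6, so 2 more Sundays after the first → 3.

3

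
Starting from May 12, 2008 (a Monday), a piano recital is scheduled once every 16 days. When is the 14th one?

The 14th occurrence is 13 intervals after the first: 13 × 16 = 208 days after May 12, 2008.
May has 31 days — 19 days to the end of May leaves 189.
June has 30 days (159 left).
July has 31 days (128 left).
August has 31 days (97 left).
September has 30 days (67 left).
October has 31 days (36 left).
November has 30 days (6 left).
6 days into December → December 6, 2008.

December 6, 2008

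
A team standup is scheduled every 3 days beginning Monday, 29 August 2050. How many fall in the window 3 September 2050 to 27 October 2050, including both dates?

Occurrences land 3·i days after 29 August 2050 for i = 0, 1, 2, …
3 September 2050 is 5 days after the start; 5 ÷ 3 = 1 remainder 2; since the remainder is 2, round up to i = 2. First occurrence in the window: #3 on 4 September 2050 (2×3 = 6 days in).
27 October 2050 is 59 days after the start; 59 ÷ 3 = 19 remainder 2. Last occurrence in the window: #20 on 25 October 2050.
Occurrences #3 through #20: 18 in total.

18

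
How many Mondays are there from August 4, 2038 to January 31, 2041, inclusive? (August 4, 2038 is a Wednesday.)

August 4, 2038 is a Wednesday; the first Monday on or after it is August 9, 2038 (5 days later).
From August 9, 2038 to January 31, 2041: 144 + 365 + 366 + 31 = 906 days (rest of 2038, 2039, 2040, to January 31, 2041 in 2041).
906 ÷ 7 = 129 full weeks with remainder 3, so 129 more Mondays after the first → 130.

130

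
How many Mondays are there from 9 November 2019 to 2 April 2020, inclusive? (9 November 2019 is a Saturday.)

9 November 2019 is a Saturday; the first Monday on or after it is 11 November 2019 (2 days later).
From 11 November 2019 to 2 April 2020: 19 + 31 + 31 + 29 + 31 + 2 = 143 days (rest of November, December, January, February, March, April).
143 ÷ 7 = 20 full weeks with remainder 3, so 20 more Mondays after the first → 21.

21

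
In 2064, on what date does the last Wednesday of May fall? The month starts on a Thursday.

May 2064 begins on a Thursday, so the first Wednesday is May 7 (6 days later).
May 2064 has 31 days. Adding weeks: 7, 14, 21, 28 — the last one ≤ 31 is the 28th.

May 28, 2064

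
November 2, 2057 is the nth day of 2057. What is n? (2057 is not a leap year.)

Days in months before November: 31 + 28 + 31 + 30 + 31 + 30 + 31 + 31 + 30 + 31 = 304.
Plus 2 days into November → day 306.

306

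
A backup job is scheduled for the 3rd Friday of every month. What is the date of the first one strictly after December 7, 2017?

December 2017 starts on a Friday; its first Friday is the 1st, so the 3rd Friday is the 15th — December 15, 2017.
December 15, 2017 is after December 7, 2017, so that is the next one.

December 15, 2017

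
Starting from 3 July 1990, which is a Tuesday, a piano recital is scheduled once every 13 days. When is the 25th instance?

11 May 1991

The 25th occurrence is 24 intervals after the first: 24 × 13 = 312 days after 3 July 1990.
July has 31 days — 28 days to the end of July leaves 284.
August has 31 days (253 left).
September has 30 days (223 left).
October has 31 days (192 left).
November has 30 days (162 left).
December has 31 days (131 left).
January has 31 days (100 left).
February has 28 days (72 left).
March has 31 days (41 left).
April has 30 days (11 left).
11 days into May → 11 May 1991.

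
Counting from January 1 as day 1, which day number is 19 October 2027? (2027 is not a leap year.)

Days in months before October: 31 + 28 + 31 + 30 + 31 + 30 + 31 + 31 + 30 = 273.
Plus 19 days into October → day 292.

292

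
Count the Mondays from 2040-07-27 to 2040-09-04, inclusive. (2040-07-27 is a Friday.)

6

2040-07-27 is a Friday; the first Monday on or after it is 2040-07-30 (3 days later).
From 2040-07-30 to 2040-09-04: 1 + 31 + 4 = 36 days (rest of July, August, September).
36 ÷ 7 = 5 full weeks with remainder 1, so 5 more Mondays after the first → 6.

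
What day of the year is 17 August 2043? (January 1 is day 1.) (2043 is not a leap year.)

Days in months before August: 31 + 28 + 31 + 30 + 31 + 30 + 31 = 212.
Plus 17 days into August → day 229.

229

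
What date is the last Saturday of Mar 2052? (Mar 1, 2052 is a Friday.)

Mar 30, 2052

Mar 2052 begins on a Friday, so the first Saturday is Mar 2 (1 day later).
Mar 2052 has 31 days. Adding weeks: 2, 9, 16, 23, 30 — the last one ≤ 31 is the 30th.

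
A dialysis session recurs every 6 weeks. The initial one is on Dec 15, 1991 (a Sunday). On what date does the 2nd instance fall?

The 2nd occurrence is 1 interval after the first: 1 × 42 = 42 days after Dec 15, 1991.
Dec has 31 days — 16 days to the end of Dec leaves 26.
26 days into Jan → Jan 26, 1992.

Jan 26, 1992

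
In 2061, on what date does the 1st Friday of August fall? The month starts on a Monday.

2061-08-05

August 2061 begins on a Monday, so the first Friday is August 5 (4 days later).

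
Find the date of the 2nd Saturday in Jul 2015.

Jul 2015 begins on a Wednesday, so the first Saturday is Jul 4 (3 days later).
The 2nd Saturday is 1 weeks later: 4 + 7 = 11.

Jul 11, 2015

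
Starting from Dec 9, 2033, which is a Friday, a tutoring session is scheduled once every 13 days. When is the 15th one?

The 15th occurrence is 14 intervals after the first: 14 × 13 = 182 days after Dec 9, 2033.
Dec has 31 days — 22 days to the end of Dec leaves 160.
Jan has 31 days (129 left).
Feb has 28 days (101 left).
Mar has 31 days (70 left).
Apr has 30 days (40 left).
May has 31 days (9 left).
9 days into Jun → Jun 9, 2034.

Jun 9, 2034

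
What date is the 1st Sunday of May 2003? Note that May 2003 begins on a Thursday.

May 2003 begins on a Thursday, so the first Sunday is May 4 (3 days later).

May 4, 2003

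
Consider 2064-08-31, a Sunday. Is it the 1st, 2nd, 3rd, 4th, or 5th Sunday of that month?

5th

Day 31 falls in week ⌈31/7⌉ of the month.
Days 1–7 hold the 1st Sunday, 8–14 the 2nd, 15–21 the 3rd, 22–28 the 4th, 29–31 the 5th.
31 is in the range for the 5th.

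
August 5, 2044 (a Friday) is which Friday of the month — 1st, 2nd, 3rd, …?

1st

Day 5 falls in week ⌈5/7⌉ of the month.
Days 1–7 hold the 1st Friday, 8–14 the 2nd, 15–21 the 3rd, 22–28 the 4th, 29–31 the 5th.
5 is in the range for the 1st.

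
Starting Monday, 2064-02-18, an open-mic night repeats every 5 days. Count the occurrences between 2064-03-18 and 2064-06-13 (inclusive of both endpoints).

Occurrences land 5·i days after 2064-02-18 for i = 0, 1, 2, …
2064-03-18 is 29 days after the start; 29 ÷ 5 = 5 remainder 4; since the remainder is 4, round up to i = 6. First occurrence in the window: #7 on 2064-03-19 (6×5 = 30 days in).
2064-06-13 is 116 days after the start; 116 ÷ 5 = 23 remainder 1. Last occurrence in the window: #24 on 2064-06-12.
Occurrences #7 through #24: 18 in total.

18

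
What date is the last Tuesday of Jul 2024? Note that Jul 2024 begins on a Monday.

Jul 2024 begins on a Monday, so the first Tuesday is Jul 2 (1 day later).
Jul 2024 has 31 days. Adding weeks: 2, 9, 16, 23, 30 — the last one ≤ 31 is the 30th.

Jul 30, 2024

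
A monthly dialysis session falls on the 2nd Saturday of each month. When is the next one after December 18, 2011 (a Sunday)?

December 2011 starts on a Thursday; its first Saturday is the 3rd, so the 2nd Saturday is the 10th — December 10, 2011.
That is not after December 18, 2011, so look at January 2012.
January 2012 starts on a Sunday; its first Saturday is the 7th, so the 2nd Saturday is the 14th — January 14, 2012.

January 14, 2012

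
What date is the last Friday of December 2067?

30 December 2067

December 2067 begins on a Thursday, so the first Friday is December 2 (1 day later).
December 2067 has 31 days. Adding weeks: 2, 9, 16, 23, 30 — the last one ≤ 31 is the 30th.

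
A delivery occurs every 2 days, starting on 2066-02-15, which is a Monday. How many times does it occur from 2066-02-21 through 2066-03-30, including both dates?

19

Occurrences land 2·i days after 2066-02-15 for i = 0, 1, 2, …
2066-02-21 is 6 days after the start; 6 ÷ 2 = 3 remainder 0. First occurrence in the window: #4 on 2066-02-21 (3×2 = 6 days in).
2066-03-30 is 43 days after the start; 43 ÷ 2 = 21 remainder 1. Last occurrence in the window: #22 on 2066-03-29.
Occurrences #4 through #22: 19 in total.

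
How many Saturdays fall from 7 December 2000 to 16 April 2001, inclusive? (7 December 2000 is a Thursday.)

7 December 2000 is a Thursday; the first Saturday on or after it is 9 December 2000 (2 days later).
From 9 December 2000 to 16 April 2001: 22 + 31 + 28 + 31 + 16 = 128 days (rest of December, January, February, March, April).
128 ÷ 7 = 18 full weeks with remainder 2, so 18 more Saturdays after the first → 19.

19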